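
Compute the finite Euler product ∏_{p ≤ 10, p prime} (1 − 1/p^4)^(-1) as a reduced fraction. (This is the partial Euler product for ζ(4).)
∏ = 7203/6656

The primes p ≤ 10 are [2, 3, 5, 7]. For each prime, (1 − 1/p^4)^(-1) = p^4 / (p^4 − 1). The product is (1 − 1/2^4)^(-1), (1 − 1/3^4)^(-1), (1 − 1/5^4)^(-1), (1 − 1/7^4)^(-1) = ∏ p^4 / (p^4 − 1) = 7203/6656.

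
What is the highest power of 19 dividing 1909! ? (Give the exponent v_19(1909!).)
v_19(1909!) = 105

Legendre's formula: v_p(n!) = Σ_{k ≥ 1} ⌊n / p^k⌋. For p = 19, n = 1909, the terms are:
  ⌊1909/19^1⌋ = ⌊1909/19⌋ = 100
  ⌊1909/19^2⌋ = ⌊1909/361⌋ = 5
(the next term ⌊1909/19^3⌋ = 0, terminating the sum). Summing: v_19(1909!) = 100 + 5 = 105.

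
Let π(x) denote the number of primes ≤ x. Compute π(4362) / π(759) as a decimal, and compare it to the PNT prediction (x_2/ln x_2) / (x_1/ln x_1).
π(4362)/π(759) = 595/134 ≈ 4.4403;  PNT prediction ≈ 4.5479.

π(759) = 134 and π(4362) = 595, so π(4362)/π(759) ≈ 4.4403. The PNT-predicted ratio is (4362/ln(4362)) / (759/ln(759)) ≈ 4.5479. The two agree to within a few percent, as expected.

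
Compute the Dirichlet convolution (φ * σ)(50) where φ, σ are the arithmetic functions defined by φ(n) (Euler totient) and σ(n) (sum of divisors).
(φ * σ)(50) = 300

Divisors of 50: [1, 2, 5, 10, 25, 50]. For each d | 50:
  d = 1: φ(1) · σ(50/1) = 1 · 93 = 93
  d = 2: φ(2) · σ(50/2) = 1 · 31 = 31
  d = 5: φ(5) · σ(50/5) = 4 · 18 = 72
  d = 10: φ(10) · σ(50/10) = 4 · 6 = 24
  d = 25: φ(25) · σ(50/25) = 20 · 3 = 60
  d = 50: φ(50) · σ(50/50) = 20 · 1 = 20
Summing: (φ * σ)(50) = 93 + 31 + 72 + 24 + 60 + 20 = 300.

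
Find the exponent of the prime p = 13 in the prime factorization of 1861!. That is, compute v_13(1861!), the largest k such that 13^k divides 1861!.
v_13(1861!) = 154

Legendre's formula: v_p(n!) = Σ_{k ≥ 1} ⌊n / p^k⌋. For p = 13, n = 1861, the terms are:
  ⌊1861/13^1⌋ = ⌊1861/13⌋ = 143
  ⌊1861/13^2⌋ = ⌊1861/169⌋ = 11
(the next term ⌊1861/13^3⌋ = 0, terminating the sum). Summing: v_13(1861!) = 143 + 11 = 154.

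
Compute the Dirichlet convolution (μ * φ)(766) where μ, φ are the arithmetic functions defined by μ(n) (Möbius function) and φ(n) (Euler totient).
(μ * φ)(766) = 0

Divisors of 766: [1, 2, 383, 766]. For each d | 766:
  d = 1: μ(1) · φ(766/1) = 1 · 382 = 382
  d = 2: μ(2) · φ(766/2) = -1 · 382 = -382
  d = 383: μ(383) · φ(766/383) = -1 · 1 = -1
  d = 766: μ(766) · φ(766/766) = 1 · 1 = 1
Summing: (μ * φ)(766) = 382 + -382 + -1 + 1 = 0.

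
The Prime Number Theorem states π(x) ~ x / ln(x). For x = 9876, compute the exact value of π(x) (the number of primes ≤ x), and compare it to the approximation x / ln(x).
π(9876) = 1218;  x/ln(x) ≈ 1073.73;  relative error ≈ 11.85%.

Directly count primes up to 9876: π(9876) = 1218. The PNT approximation gives 9876/ln(9876) ≈ 9876/9.19786 ≈ 1073.73. Relative error (π(x) − x/ln(x)) / π(x) ≈ 11.85%; the approximation is known to undercount slightly (Li(x) is a better estimate).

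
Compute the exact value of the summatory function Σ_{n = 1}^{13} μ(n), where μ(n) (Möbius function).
Σ_{n ≤ 13} μ(n) = -3

Compute μ(n) for each 1 ≤ n ≤ 13: μ(1) = 1, μ(2) = -1, μ(3) = -1, μ(4) = 0, μ(5) = -1, μ(6) = 1, μ(7) = -1, μ(8) = 0, μ(9) = 0, μ(10) = 1, μ(11) = -1, μ(12) = 0, μ(13) = -1. Summing all 13 values: -3. (Mertens function M(x) = Σ_{n ≤ x} μ(n); on average M(x) should be small (PNT ⟺ M(x) = o(x)).)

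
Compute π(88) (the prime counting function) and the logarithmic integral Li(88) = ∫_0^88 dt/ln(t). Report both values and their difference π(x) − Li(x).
π(88) = 23;  Li(88) ≈ 27.48;  π(x) − Li(x) ≈ -4.48.

Direct count of primes ≤ 88 gives π(88) = 23. Numerical evaluation of the logarithmic integral gives Li(88) ≈ 27.48. The difference π(x) − Li(x) ≈ -4.48 is typically negative for small/moderate x (Li(x) overestimates), though Littlewood's theorem shows this sign changes infinitely often.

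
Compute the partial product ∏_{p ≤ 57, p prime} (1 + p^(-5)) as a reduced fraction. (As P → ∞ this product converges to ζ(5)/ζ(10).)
∏ = 32347597211284988160480267437380591091977322089812731895007080802055947812864/31226639806314720763085693561071542877365250131832357293968847568717289128655

The primes p ≤ 57 are [2, 3, 5, 7, 11, 13, 17, 19, 23, 29, 31, 37, 41, 43, 47, 53]. For each, (1 + 1/p^5) = (p^5 + 1)/p^5. Multiplying these fractions over p ∈ [2, 3, 5, 7, 11, 13, 17, 19, 23, 29, 31, 37, 41, 43, 47, 53] gives 32347597211284988160480267437380591091977322089812731895007080802055947812864/31226639806314720763085693561071542877365250131832357293968847568717289128655. (In the limit P → ∞ this tends to ζ(5)/ζ(10).)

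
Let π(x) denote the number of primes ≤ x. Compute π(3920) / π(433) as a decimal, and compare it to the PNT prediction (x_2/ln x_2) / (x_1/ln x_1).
π(3920)/π(433) = 543/84 ≈ 6.4643;  PNT prediction ≈ 6.6425.

π(433) = 84 and π(3920) = 543, so π(3920)/π(433) ≈ 6.4643. The PNT-predicted ratio is (3920/ln(3920)) / (433/ln(433)) ≈ 6.6425. The two agree to within a few percent, as expected.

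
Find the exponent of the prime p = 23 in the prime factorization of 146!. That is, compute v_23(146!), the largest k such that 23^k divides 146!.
v_23(146!) = 6

Legendre's formula: v_p(n!) = Σ_{k ≥ 1} ⌊n / p^k⌋. For p = 23, n = 146, the terms are:
  ⌊146/23^1⌋ = ⌊146/23⌋ = 6
(the next term ⌊146/23^2⌋ = 0, terminating the sum). Summing: v_23(146!) = 6 = 6.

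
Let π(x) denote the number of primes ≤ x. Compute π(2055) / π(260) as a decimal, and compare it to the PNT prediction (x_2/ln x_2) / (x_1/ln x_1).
π(2055)/π(260) = 310/55 ≈ 5.6364;  PNT prediction ≈ 5.7617.

π(260) = 55 and π(2055) = 310, so π(2055)/π(260) ≈ 5.6364. The PNT-predicted ratio is (2055/ln(2055)) / (260/ln(260)) ≈ 5.7617. The two agree to within a few percent, as expected.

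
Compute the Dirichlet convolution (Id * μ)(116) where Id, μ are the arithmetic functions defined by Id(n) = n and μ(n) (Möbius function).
(Id * μ)(116) = 56

Divisors of 116: [1, 2, 4, 29, 58, 116]. For each d | 116:
  d = 1: Id(1) · μ(116/1) = 1 · 0 = 0
  d = 2: Id(2) · μ(116/2) = 2 · 1 = 2
  d = 4: Id(4) · μ(116/4) = 4 · -1 = -4
  d = 29: Id(29) · μ(116/29) = 29 · 0 = 0
  d = 58: Id(58) · μ(116/58) = 58 · -1 = -58
  d = 116: Id(116) · μ(116/116) = 116 · 1 = 116
Summing: (Id * μ)(116) = 0 + 2 + -4 + 0 + -58 + 116 = 56.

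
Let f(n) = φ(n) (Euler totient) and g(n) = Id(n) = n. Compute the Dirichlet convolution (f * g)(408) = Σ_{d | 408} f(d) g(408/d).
(φ * Id)(408) = 3300

Divisors of 408: [1, 2, 3, 4, 6, 8, 12, 17, 24, 34, 51, 68, 102, 136, 204, 408]. For each d | 408:
  d = 1: φ(1) · Id(408/1) = 1 · 408 = 408
  d = 2: φ(2) · Id(408/2) = 1 · 204 = 204
  d = 3: φ(3) · Id(408/3) = 2 · 136 = 272
  d = 4: φ(4) · Id(408/4) = 2 · 102 = 204
  d = 6: φ(6) · Id(408/6) = 2 · 68 = 136
  d = 8: φ(8) · Id(408/8) = 4 · 51 = 204
  d = 12: φ(12) · Id(408/12) = 4 · 34 = 136
  d = 17: φ(17) · Id(408/17) = 16 · 24 = 384
  d = 24: φ(24) · Id(408/24) = 8 · 17 = 136
  d = 34: φ(34) · Id(408/34) = 16 · 12 = 192
  d = 51: φ(51) · Id(408/51) = 32 · 8 = 256
  d = 68: φ(68) · Id(408/68) = 32 · 6 = 192
  d = 102: φ(102) · Id(408/102) = 32 · 4 = 128
  d = 136: φ(136) · Id(408/136) = 64 · 3 = 192
  d = 204: φ(204) · Id(408/204) = 64 · 2 = 128
  d = 408: φ(408) · Id(408/408) = 128 · 1 = 128
Summing: (φ * Id)(408) = 408 + 204 + 272 + 204 + 136 + 204 + 136 + 384 + 136 + 192 + 256 + 192 + 128 + 192 + 128 + 128 = 3300.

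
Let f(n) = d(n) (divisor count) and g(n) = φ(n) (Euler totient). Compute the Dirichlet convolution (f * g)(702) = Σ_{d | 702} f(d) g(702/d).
(d * φ)(702) = 1680

Divisors of 702: [1, 2, 3, 6, 9, 13, 18, 26, 27, 39, 54, 78, 117, 234, 351, 702]. For each d | 702:
  d = 1: d(1) · φ(702/1) = 1 · 216 = 216
  d = 2: d(2) · φ(702/2) = 2 · 216 = 432
  d = 3: d(3) · φ(702/3) = 2 · 72 = 144
  d = 6: d(6) · φ(702/6) = 4 · 72 = 288
  d = 9: d(9) · φ(702/9) = 3 · 24 = 72
  d = 13: d(13) · φ(702/13) = 2 · 18 = 36
  d = 18: d(18) · φ(702/18) = 6 · 24 = 144
  d = 26: d(26) · φ(702/26) = 4 · 18 = 72
  d = 27: d(27) · φ(702/27) = 4 · 12 = 48
  d = 39: d(39) · φ(702/39) = 4 · 6 = 24
  d = 54: d(54) · φ(702/54) = 8 · 12 = 96
  d = 78: d(78) · φ(702/78) = 8 · 6 = 48
  d = 117: d(117) · φ(702/117) = 6 · 2 = 12
  d = 234: d(234) · φ(702/234) = 12 · 2 = 24
  d = 351: d(351) · φ(702/351) = 8 · 1 = 8
  d = 702: d(702) · φ(702/702) = 16 · 1 = 16
Summing: (d * φ)(702) = 216 + 432 + 144 + 288 + 72 + 36 + 144 + 72 + 48 + 24 + 96 + 48 + 12 + 24 + 8 + 16 = 1680.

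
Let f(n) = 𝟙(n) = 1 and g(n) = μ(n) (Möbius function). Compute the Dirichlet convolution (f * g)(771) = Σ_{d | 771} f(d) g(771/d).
(𝟙 * μ)(771) = 0

Divisors of 771: [1, 3, 257, 771]. For each d | 771:
  d = 1: 𝟙(1) · μ(771/1) = 1 · 1 = 1
  d = 3: 𝟙(3) · μ(771/3) = 1 · -1 = -1
  d = 257: 𝟙(257) · μ(771/257) = 1 · -1 = -1
  d = 771: 𝟙(771) · μ(771/771) = 1 · 1 = 1
Summing: (𝟙 * μ)(771) = 1 + -1 + -1 + 1 = 0.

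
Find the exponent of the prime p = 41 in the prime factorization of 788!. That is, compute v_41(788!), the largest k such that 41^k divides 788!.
v_41(788!) = 19

Legendre's formula: v_p(n!) = Σ_{k ≥ 1} ⌊n / p^k⌋. For p = 41, n = 788, the terms are:
  ⌊788/41^1⌋ = ⌊788/41⌋ = 19
(the next term ⌊788/41^2⌋ = 0, terminating the sum). Summing: v_41(788!) = 19 = 19.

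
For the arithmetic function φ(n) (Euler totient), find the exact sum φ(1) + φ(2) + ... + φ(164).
Σ_{n ≤ 164} φ(n) = 8234

Compute φ(n) for each 1 ≤ n ≤ 164: φ(1) = 1, φ(2) = 1, φ(3) = 2, φ(4) = 2, φ(5) = 4, φ(6) = 2, φ(7) = 6, φ(8) = 4, φ(9) = 6, φ(10) = 4, φ(11) = 10, φ(12) = 4, φ(13) = 12, φ(14) = 6, φ(15) = 8, φ(16) = 8, φ(17) = 16, φ(18) = 6, φ(19) = 18, φ(20) = 8, φ(21) = 12, φ(22) = 10, φ(23) = 22, φ(24) = 8, φ(25) = 20, φ(26) = 12, φ(27) = 18, φ(28) = 12, φ(29) = 28, φ(30) = 8, φ(31) = 30, φ(32) = 16, φ(33) = 20, φ(34) = 16, φ(35) = 24, φ(36) = 12, φ(37) = 36, φ(38) = 18, φ(39) = 24, φ(40) = 16, φ(41) = 40, φ(42) = 12, φ(43) = 42, φ(44) = 20, φ(45) = 24, φ(46) = 22, φ(47) = 46, φ(48) = 16, φ(49) = 42, φ(50) = 20, φ(51) = 32, φ(52) = 24, φ(53) = 52, φ(54) = 18, φ(55) = 40, φ(56) = 24, φ(57) = 36, φ(58) = 28, φ(59) = 58, φ(60) = 16, φ(61) = 60, φ(62) = 30, φ(63) = 36, φ(64) = 32, φ(65) = 48, φ(66) = 20, φ(67) = 66, φ(68) = 32, φ(69) = 44, φ(70) = 24, φ(71) = 70, φ(72) = 24, φ(73) = 72, φ(74) = 36, φ(75) = 40, φ(76) = 36, φ(77) = 60, φ(78) = 24, φ(79) = 78, φ(80) = 32, φ(81) = 54, φ(82) = 40, φ(83) = 82, φ(84) = 24, φ(85) = 64, φ(86) = 42, φ(87) = 56, φ(88) = 40, φ(89) = 88, φ(90) = 24, φ(91) = 72, φ(92) = 44, φ(93) = 60, φ(94) = 46, φ(95) = 72, φ(96) = 32, φ(97) = 96, φ(98) = 42, φ(99) = 60, φ(100) = 40, φ(101) = 100, φ(102) = 32, φ(103) = 102, φ(104) = 48, φ(105) = 48, φ(106) = 52, φ(107) = 106, φ(108) = 36, φ(109) = 108, φ(110) = 40, φ(111) = 72, φ(112) = 48, φ(113) = 112, φ(114) = 36, φ(115) = 88, φ(116) = 56, φ(117) = 72, φ(118) = 58, φ(119) = 96, φ(120) = 32, φ(121) = 110, φ(122) = 60, φ(123) = 80, φ(124) = 60, φ(125) = 100, φ(126) = 36, φ(127) = 126, φ(128) = 64, φ(129) = 84, φ(130) = 48, φ(131) = 130, φ(132) = 40, φ(133) = 108, φ(134) = 66, φ(135) = 72, φ(136) = 64, φ(137) = 136, φ(138) = 44, φ(139) = 138, φ(140) = 48, φ(141) = 92, φ(142) = 70, φ(143) = 120, φ(144) = 48, φ(145) = 112, φ(146) = 72, φ(147) = 84, φ(148) = 72, φ(149) = 148, φ(150) = 40, φ(151) = 150, φ(152) = 72, φ(153) = 96, φ(154) = 60, φ(155) = 120, φ(156) = 48, φ(157) = 156, φ(158) = 78, φ(159) = 104, φ(160) = 64, φ(161) = 132, φ(162) = 54, φ(163) = 162, φ(164) = 80. Summing all 164 values: 8234. (Average order: Σ_{n ≤ x} φ(n) ~ (3/π²) x². For x = 164, (3/π²)·164² ≈ 8175.40.)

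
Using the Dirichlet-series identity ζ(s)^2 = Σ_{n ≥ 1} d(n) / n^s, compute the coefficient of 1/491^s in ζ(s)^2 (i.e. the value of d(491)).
d(491) = 2

ζ(s)^2 = (Σ 1/m^s)(Σ 1/k^s). The coefficient of 1/n^s in the product is the number of ordered pairs (m, k) with mk = n, which equals d(n). For n = 491, divisors are [1, 491], so d(491) = 2.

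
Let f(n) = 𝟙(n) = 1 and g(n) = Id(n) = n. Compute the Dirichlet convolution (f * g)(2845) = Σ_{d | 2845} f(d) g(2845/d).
(𝟙 * Id)(2845) = 3420

Divisors of 2845: [1, 5, 569, 2845]. For each d | 2845:
  d = 1: 𝟙(1) · Id(2845/1) = 1 · 2845 = 2845
  d = 5: 𝟙(5) · Id(2845/5) = 1 · 569 = 569
  d = 569: 𝟙(569) · Id(2845/569) = 1 · 5 = 5
  d = 2845: 𝟙(2845) · Id(2845/2845) = 1 · 1 = 1
Summing: (𝟙 * Id)(2845) = 2845 + 569 + 5 + 1 = 3420.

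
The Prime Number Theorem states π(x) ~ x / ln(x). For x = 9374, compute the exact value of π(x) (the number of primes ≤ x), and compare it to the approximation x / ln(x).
π(9374) = 1159;  x/ln(x) ≈ 1024.96;  relative error ≈ 11.56%.

Directly count primes up to 9374: π(9374) = 1159. The PNT approximation gives 9374/ln(9374) ≈ 9374/9.14570 ≈ 1024.96. Relative error (π(x) − x/ln(x)) / π(x) ≈ 11.56%; the approximation is known to undercount slightly (Li(x) is a better estimate).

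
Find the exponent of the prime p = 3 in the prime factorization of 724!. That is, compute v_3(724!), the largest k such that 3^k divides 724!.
v_3(724!) = 357

Legendre's formula: v_p(n!) = Σ_{k ≥ 1} ⌊n / p^k⌋. For p = 3, n = 724, the terms are:
  ⌊724/3^1⌋ = ⌊724/3⌋ = 241
  ⌊724/3^2⌋ = ⌊724/9⌋ = 80
  ⌊724/3^3⌋ = ⌊724/27⌋ = 26
  ⌊724/3^4⌋ = ⌊724/81⌋ = 8
  ⌊724/3^5⌋ = ⌊724/243⌋ = 2
(the next term ⌊724/3^6⌋ = 0, terminating the sum). Summing: v_3(724!) = 241 + 80 + 26 + 8 + 2 = 357.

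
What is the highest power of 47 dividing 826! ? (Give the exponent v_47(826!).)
v_47(826!) = 17

Legendre's formula: v_p(n!) = Σ_{k ≥ 1} ⌊n / p^k⌋. For p = 47, n = 826, the terms are:
  ⌊826/47^1⌋ = ⌊826/47⌋ = 17
(the next term ⌊826/47^2⌋ = 0, terminating the sum). Summing: v_47(826!) = 17 = 17.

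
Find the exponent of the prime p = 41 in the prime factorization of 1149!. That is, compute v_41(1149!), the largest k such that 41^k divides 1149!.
v_41(1149!) = 28

Legendre's formula: v_p(n!) = Σ_{k ≥ 1} ⌊n / p^k⌋. For p = 41, n = 1149, the terms are:
  ⌊1149/41^1⌋ = ⌊1149/41⌋ = 28
(the next term ⌊1149/41^2⌋ = 0, terminating the sum). Summing: v_41(1149!) = 28 = 28.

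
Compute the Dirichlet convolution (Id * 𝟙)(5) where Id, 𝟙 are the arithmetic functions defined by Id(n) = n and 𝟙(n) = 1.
(Id * 𝟙)(5) = 6

Divisors of 5: [1, 5]. For each d | 5:
  d = 1: Id(1) · 𝟙(5/1) = 1 · 1 = 1
  d = 5: Id(5) · 𝟙(5/5) = 5 · 1 = 5
Summing: (Id * 𝟙)(5) = 1 + 5 = 6.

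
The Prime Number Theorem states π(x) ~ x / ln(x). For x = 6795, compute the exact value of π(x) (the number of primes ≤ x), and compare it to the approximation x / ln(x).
π(6795) = 875;  x/ln(x) ≈ 770.06;  relative error ≈ 11.99%.

Directly count primes up to 6795: π(6795) = 875. The PNT approximation gives 6795/ln(6795) ≈ 6795/8.82394 ≈ 770.06. Relative error (π(x) − x/ln(x)) / π(x) ≈ 11.99%; the approximation is known to undercount slightly (Li(x) is a better estimate).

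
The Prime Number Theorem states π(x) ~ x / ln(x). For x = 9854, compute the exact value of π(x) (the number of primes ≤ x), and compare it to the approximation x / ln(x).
π(9854) = 1215;  x/ln(x) ≈ 1071.60;  relative error ≈ 11.80%.

Directly count primes up to 9854: π(9854) = 1215. The PNT approximation gives 9854/ln(9854) ≈ 9854/9.19563 ≈ 1071.60. Relative error (π(x) − x/ln(x)) / π(x) ≈ 11.80%; the approximation is known to undercount slightly (Li(x) is a better estimate).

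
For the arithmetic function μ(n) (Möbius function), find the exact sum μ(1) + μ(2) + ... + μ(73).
Σ_{n ≤ 73} μ(n) = -4

Compute μ(n) for each 1 ≤ n ≤ 73: μ(1) = 1, μ(2) = -1, μ(3) = -1, μ(4) = 0, μ(5) = -1, μ(6) = 1, μ(7) = -1, μ(8) = 0, μ(9) = 0, μ(10) = 1, μ(11) = -1, μ(12) = 0, μ(13) = -1, μ(14) = 1, μ(15) = 1, μ(16) = 0, μ(17) = -1, μ(18) = 0, μ(19) = -1, μ(20) = 0, μ(21) = 1, μ(22) = 1, μ(23) = -1, μ(24) = 0, μ(25) = 0, μ(26) = 1, μ(27) = 0, μ(28) = 0, μ(29) = -1, μ(30) = -1, μ(31) = -1, μ(32) = 0, μ(33) = 1, μ(34) = 1, μ(35) = 1, μ(36) = 0, μ(37) = -1, μ(38) = 1, μ(39) = 1, μ(40) = 0, μ(41) = -1, μ(42) = -1, μ(43) = -1, μ(44) = 0, μ(45) = 0, μ(46) = 1, μ(47) = -1, μ(48) = 0, μ(49) = 0, μ(50) = 0, μ(51) = 1, μ(52) = 0, μ(53) = -1, μ(54) = 0, μ(55) = 1, μ(56) = 0, μ(57) = 1, μ(58) = 1, μ(59) = -1, μ(60) = 0, μ(61) = -1, μ(62) = 1, μ(63) = 0, μ(64) = 0, μ(65) = 1, μ(66) = -1, μ(67) = -1, μ(68) = 0, μ(69) = 1, μ(70) = -1, μ(71) = -1, μ(72) = 0, μ(73) = -1. Summing all 73 values: -4. (Mertens function M(x) = Σ_{n ≤ x} μ(n); on average M(x) should be small (PNT ⟺ M(x) = o(x)).)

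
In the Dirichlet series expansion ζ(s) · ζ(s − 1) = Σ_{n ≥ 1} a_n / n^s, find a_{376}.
σ(376) = 720

In the product (Σ m^0/m^s)(Σ k / k^s) = Σ (Σ_{d | n} d) / n^s, the coefficient of 1/n^s is σ(n) = Σ_{d | n} d. For n = 376, divisors are [1, 2, 4, 8, 47, 94, 188, 376]; summing: σ(376) = 720.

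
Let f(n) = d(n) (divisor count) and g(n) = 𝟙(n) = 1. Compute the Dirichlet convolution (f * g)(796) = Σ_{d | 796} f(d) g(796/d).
(d * 𝟙)(796) = 18

Divisors of 796: [1, 2, 4, 199, 398, 796]. For each d | 796:
  d = 1: d(1) · 𝟙(796/1) = 1 · 1 = 1
  d = 2: d(2) · 𝟙(796/2) = 2 · 1 = 2
  d = 4: d(4) · 𝟙(796/4) = 3 · 1 = 3
  d = 199: d(199) · 𝟙(796/199) = 2 · 1 = 2
  d = 398: d(398) · 𝟙(796/398) = 4 · 1 = 4
  d = 796: d(796) · 𝟙(796/796) = 6 · 1 = 6
Summing: (d * 𝟙)(796) = 1 + 2 + 3 + 2 + 4 + 6 = 18.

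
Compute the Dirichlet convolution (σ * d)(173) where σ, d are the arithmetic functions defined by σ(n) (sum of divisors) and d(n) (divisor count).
(σ * d)(173) = 176

Divisors of 173: [1, 173]. For each d | 173:
  d = 1: σ(1) · d(173/1) = 1 · 2 = 2
  d = 173: σ(173) · d(173/173) = 174 · 1 = 174
Summing: (σ * d)(173) = 2 + 174 = 176.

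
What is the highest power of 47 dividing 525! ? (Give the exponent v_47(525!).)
v_47(525!) = 11

Legendre's formula: v_p(n!) = Σ_{k ≥ 1} ⌊n / p^k⌋. For p = 47, n = 525, the terms are:
  ⌊525/47^1⌋ = ⌊525/47⌋ = 11
(the next term ⌊525/47^2⌋ = 0, terminating the sum). Summing: v_47(525!) = 11 = 11.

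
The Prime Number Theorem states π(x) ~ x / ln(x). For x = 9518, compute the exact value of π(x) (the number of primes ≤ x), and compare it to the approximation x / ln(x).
π(9518) = 1178;  x/ln(x) ≈ 1038.98;  relative error ≈ 11.80%.

Directly count primes up to 9518: π(9518) = 1178. The PNT approximation gives 9518/ln(9518) ≈ 9518/9.16094 ≈ 1038.98. Relative error (π(x) − x/ln(x)) / π(x) ≈ 11.80%; the approximation is known to undercount slightly (Li(x) is a better estimate).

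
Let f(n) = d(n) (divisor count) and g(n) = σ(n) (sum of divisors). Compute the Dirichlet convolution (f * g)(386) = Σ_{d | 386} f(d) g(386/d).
(d * σ)(386) = 980

Divisors of 386: [1, 2, 193, 386]. For each d | 386:
  d = 1: d(1) · σ(386/1) = 1 · 582 = 582
  d = 2: d(2) · σ(386/2) = 2 · 194 = 388
  d = 193: d(193) · σ(386/193) = 2 · 3 = 6
  d = 386: d(386) · σ(386/386) = 4 · 1 = 4
Summing: (d * σ)(386) = 582 + 388 + 6 + 4 = 980.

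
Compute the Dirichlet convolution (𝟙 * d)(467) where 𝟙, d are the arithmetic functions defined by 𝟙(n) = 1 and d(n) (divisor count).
(𝟙 * d)(467) = 3

Divisors of 467: [1, 467]. For each d | 467:
  d = 1: 𝟙(1) · d(467/1) = 1 · 2 = 2
  d = 467: 𝟙(467) · d(467/467) = 1 · 1 = 1
Summing: (𝟙 * d)(467) = 2 + 1 = 3.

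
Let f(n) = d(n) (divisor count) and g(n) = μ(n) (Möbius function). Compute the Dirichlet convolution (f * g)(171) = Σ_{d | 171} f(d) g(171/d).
(d * μ)(171) = 1

Divisors of 171: [1, 3, 9, 19, 57, 171]. For each d | 171:
  d = 1: d(1) · μ(171/1) = 1 · 0 = 0
  d = 3: d(3) · μ(171/3) = 2 · 1 = 2
  d = 9: d(9) · μ(171/9) = 3 · -1 = -3
  d = 19: d(19) · μ(171/19) = 2 · 0 = 0
  d = 57: d(57) · μ(171/57) = 4 · -1 = -4
  d = 171: d(171) · μ(171/171) = 6 · 1 = 6
Summing: (d * μ)(171) = 0 + 2 + -3 + 0 + -4 + 6 = 1.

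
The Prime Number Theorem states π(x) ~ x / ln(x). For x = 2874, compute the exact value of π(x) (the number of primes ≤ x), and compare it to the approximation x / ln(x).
π(2874) = 416;  x/ln(x) ≈ 360.90;  relative error ≈ 13.25%.

Directly count primes up to 2874: π(2874) = 416. The PNT approximation gives 2874/ln(2874) ≈ 2874/7.96346 ≈ 360.90. Relative error (π(x) − x/ln(x)) / π(x) ≈ 13.25%; the approximation is known to undercount slightly (Li(x) is a better estimate).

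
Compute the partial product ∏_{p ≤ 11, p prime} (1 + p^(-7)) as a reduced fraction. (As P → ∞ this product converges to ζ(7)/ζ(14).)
∏ = 102398715604311407906/101557061298054140625

The primes p ≤ 11 are [2, 3, 5, 7, 11]. For each, (1 + 1/p^7) = (p^7 + 1)/p^7. Multiplying these fractions over p ∈ [2, 3, 5, 7, 11] gives 102398715604311407906/101557061298054140625. (In the limit P → ∞ this tends to ζ(7)/ζ(14).)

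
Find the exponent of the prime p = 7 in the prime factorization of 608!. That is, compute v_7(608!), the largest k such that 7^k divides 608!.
v_7(608!) = 99

Legendre's formula: v_p(n!) = Σ_{k ≥ 1} ⌊n / p^k⌋. For p = 7, n = 608, the terms are:
  ⌊608/7^1⌋ = ⌊608/7⌋ = 86
  ⌊608/7^2⌋ = ⌊608/49⌋ = 12
  ⌊608/7^3⌋ = ⌊608/343⌋ = 1
(the next term ⌊608/7^4⌋ = 0, terminating the sum). Summing: v_7(608!) = 86 + 12 + 1 = 99.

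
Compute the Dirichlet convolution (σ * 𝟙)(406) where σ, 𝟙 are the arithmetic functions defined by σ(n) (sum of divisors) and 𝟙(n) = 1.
(σ * 𝟙)(406) = 1116

Divisors of 406: [1, 2, 7, 14, 29, 58, 203, 406]. For each d | 406:
  d = 1: σ(1) · 𝟙(406/1) = 1 · 1 = 1
  d = 2: σ(2) · 𝟙(406/2) = 3 · 1 = 3
  d = 7: σ(7) · 𝟙(406/7) = 8 · 1 = 8
  d = 14: σ(14) · 𝟙(406/14) = 24 · 1 = 24
  d = 29: σ(29) · 𝟙(406/29) = 30 · 1 = 30
  d = 58: σ(58) · 𝟙(406/58) = 90 · 1 = 90
  d = 203: σ(203) · 𝟙(406/203) = 240 · 1 = 240
  d = 406: σ(406) · 𝟙(406/406) = 720 · 1 = 720
Summing: (σ * 𝟙)(406) = 1 + 3 + 8 + 24 + 30 + 90 + 240 + 720 = 1116.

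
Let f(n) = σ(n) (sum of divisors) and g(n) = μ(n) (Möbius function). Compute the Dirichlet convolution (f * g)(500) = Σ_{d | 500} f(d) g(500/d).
(σ * μ)(500) = 500

Divisors of 500: [1, 2, 4, 5, 10, 20, 25, 50, 100, 125, 250, 500]. For each d | 500:
  d = 1: σ(1) · μ(500/1) = 1 · 0 = 0
  d = 2: σ(2) · μ(500/2) = 3 · 0 = 0
  d = 4: σ(4) · μ(500/4) = 7 · 0 = 0
  d = 5: σ(5) · μ(500/5) = 6 · 0 = 0
  d = 10: σ(10) · μ(500/10) = 18 · 0 = 0
  d = 20: σ(20) · μ(500/20) = 42 · 0 = 0
  d = 25: σ(25) · μ(500/25) = 31 · 0 = 0
  d = 50: σ(50) · μ(500/50) = 93 · 1 = 93
  d = 100: σ(100) · μ(500/100) = 217 · -1 = -217
  d = 125: σ(125) · μ(500/125) = 156 · 0 = 0
  d = 250: σ(250) · μ(500/250) = 468 · -1 = -468
  d = 500: σ(500) · μ(500/500) = 1092 · 1 = 1092
Summing: (σ * μ)(500) = 0 + 0 + 0 + 0 + 0 + 0 + 0 + 93 + -217 + 0 + -468 + 1092 = 500.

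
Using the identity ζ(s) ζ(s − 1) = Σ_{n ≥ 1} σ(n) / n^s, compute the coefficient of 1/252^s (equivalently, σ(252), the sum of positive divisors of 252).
σ(252) = 728

In the product (Σ m^0/m^s)(Σ k / k^s) = Σ (Σ_{d | n} d) / n^s, the coefficient of 1/n^s is σ(n) = Σ_{d | n} d. For n = 252, divisors are [1, 2, 3, 4, 6, 7, 9, 12, 14, 18, 21, 28, 36, 42, 63, 84, 126, 252]; summing: σ(252) = 728.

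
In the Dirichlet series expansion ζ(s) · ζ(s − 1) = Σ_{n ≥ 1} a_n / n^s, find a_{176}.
σ(176) = 372

In the product (Σ m^0/m^s)(Σ k / k^s) = Σ (Σ_{d | n} d) / n^s, the coefficient of 1/n^s is σ(n) = Σ_{d | n} d. For n = 176, divisors are [1, 2, 4, 8, 11, 16, 22, 44, 88, 176]; summing: σ(176) = 372.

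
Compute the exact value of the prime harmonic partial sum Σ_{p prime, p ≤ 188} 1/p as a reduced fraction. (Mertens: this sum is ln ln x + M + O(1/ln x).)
Σ 1/p = 10408867916382550633331528920459565913027063402071390584941986323453055203/5397346292805549782720214077673687806275517530364350655459511599582614290

π(188) = 42, so the primes ≤ 188 are [2, 3, 5, 7, 11, 13, 17, 19, 23, 29, 31, 37, 41, 43, 47, 53, 59, 61, 67, 71, 73, 79, 83, 89, 97, 101, 103, 107, 109, 113, 127, 131, 137, 139, 149, 151, 157, 163, 167, 173, 179, 181]. Summing 1/p over these primes: 10408867916382550633331528920459565913027063402071390584941986323453055203/5397346292805549782720214077673687806275517530364350655459511599582614290 ≈ 1.9285. Mertens estimate ln ln(188) + 0.2615 ≈ 1.9171.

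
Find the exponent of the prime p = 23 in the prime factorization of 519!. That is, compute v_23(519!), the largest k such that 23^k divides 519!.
v_23(519!) = 22

Legendre's formula: v_p(n!) = Σ_{k ≥ 1} ⌊n / p^k⌋. For p = 23, n = 519, the terms are:
  ⌊519/23^1⌋ = ⌊519/23⌋ = 22
(the next term ⌊519/23^2⌋ = 0, terminating the sum). Summing: v_23(519!) = 22 = 22.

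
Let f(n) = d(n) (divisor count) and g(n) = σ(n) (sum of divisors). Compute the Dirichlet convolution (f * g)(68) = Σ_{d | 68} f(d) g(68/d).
(d * σ)(68) = 320

Divisors of 68: [1, 2, 4, 17, 34, 68]. For each d | 68:
  d = 1: d(1) · σ(68/1) = 1 · 126 = 126
  d = 2: d(2) · σ(68/2) = 2 · 54 = 108
  d = 4: d(4) · σ(68/4) = 3 · 18 = 54
  d = 17: d(17) · σ(68/17) = 2 · 7 = 14
  d = 34: d(34) · σ(68/34) = 4 · 3 = 12
  d = 68: d(68) · σ(68/68) = 6 · 1 = 6
Summing: (d * σ)(68) = 126 + 108 + 54 + 14 + 12 + 6 = 320.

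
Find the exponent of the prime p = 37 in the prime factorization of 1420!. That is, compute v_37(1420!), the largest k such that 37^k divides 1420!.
v_37(1420!) = 39

Legendre's formula: v_p(n!) = Σ_{k ≥ 1} ⌊n / p^k⌋. For p = 37, n = 1420, the terms are:
  ⌊1420/37^1⌋ = ⌊1420/37⌋ = 38
  ⌊1420/37^2⌋ = ⌊1420/1369⌋ = 1
(the next term ⌊1420/37^3⌋ = 0, terminating the sum). Summing: v_37(1420!) = 38 + 1 = 39.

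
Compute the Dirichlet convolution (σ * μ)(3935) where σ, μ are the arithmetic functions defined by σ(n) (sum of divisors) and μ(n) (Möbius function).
(σ * μ)(3935) = 3935

Divisors of 3935: [1, 5, 787, 3935]. For each d | 3935:
  d = 1: σ(1) · μ(3935/1) = 1 · 1 = 1
  d = 5: σ(5) · μ(3935/5) = 6 · -1 = -6
  d = 787: σ(787) · μ(3935/787) = 788 · -1 = -788
  d = 3935: σ(3935) · μ(3935/3935) = 4728 · 1 = 4728
Summing: (σ * μ)(3935) = 1 + -6 + -788 + 4728 = 3935.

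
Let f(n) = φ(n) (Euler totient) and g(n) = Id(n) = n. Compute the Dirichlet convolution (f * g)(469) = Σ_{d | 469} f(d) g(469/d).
(φ * Id)(469) = 1729

Divisors of 469: [1, 7, 67, 469]. For each d | 469:
  d = 1: φ(1) · Id(469/1) = 1 · 469 = 469
  d = 7: φ(7) · Id(469/7) = 6 · 67 = 402
  d = 67: φ(67) · Id(469/67) = 66 · 7 = 462
  d = 469: φ(469) · Id(469/469) = 396 · 1 = 396
Summing: (φ * Id)(469) = 469 + 402 + 462 + 396 = 1729.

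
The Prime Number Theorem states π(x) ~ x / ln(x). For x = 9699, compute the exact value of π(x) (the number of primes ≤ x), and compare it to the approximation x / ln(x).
π(9699) = 1197;  x/ln(x) ≈ 1056.56;  relative error ≈ 11.73%.

Directly count primes up to 9699: π(9699) = 1197. The PNT approximation gives 9699/ln(9699) ≈ 9699/9.17978 ≈ 1056.56. Relative error (π(x) − x/ln(x)) / π(x) ≈ 11.73%; the approximation is known to undercount slightly (Li(x) is a better estimate).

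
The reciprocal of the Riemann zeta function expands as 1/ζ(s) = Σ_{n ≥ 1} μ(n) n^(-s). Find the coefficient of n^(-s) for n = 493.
μ(493) = 1

Factor n = 493 = 17 · 29. μ(n) = 0 if any exponent ≥ 2 (not squarefree); otherwise μ(n) = (−1)^{ω(n)} where ω(n) is the number of distinct prime factors. Applying: μ(493) = 1.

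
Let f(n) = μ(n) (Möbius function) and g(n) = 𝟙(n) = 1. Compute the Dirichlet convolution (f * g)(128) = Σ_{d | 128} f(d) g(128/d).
(μ * 𝟙)(128) = 0

Divisors of 128: [1, 2, 4, 8, 16, 32, 64, 128]. For each d | 128:
  d = 1: μ(1) · 𝟙(128/1) = 1 · 1 = 1
  d = 2: μ(2) · 𝟙(128/2) = -1 · 1 = -1
  d = 4: μ(4) · 𝟙(128/4) = 0 · 1 = 0
  d = 8: μ(8) · 𝟙(128/8) = 0 · 1 = 0
  d = 16: μ(16) · 𝟙(128/16) = 0 · 1 = 0
  d = 32: μ(32) · 𝟙(128/32) = 0 · 1 = 0
  d = 64: μ(64) · 𝟙(128/64) = 0 · 1 = 0
  d = 128: μ(128) · 𝟙(128/128) = 0 · 1 = 0
Summing: (μ * 𝟙)(128) = 1 + -1 + 0 + 0 + 0 + 0 + 0 + 0 = 0.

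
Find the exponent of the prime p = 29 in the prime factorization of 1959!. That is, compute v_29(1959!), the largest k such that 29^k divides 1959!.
v_29(1959!) = 69

Legendre's formula: v_p(n!) = Σ_{k ≥ 1} ⌊n / p^k⌋. For p = 29, n = 1959, the terms are:
  ⌊1959/29^1⌋ = ⌊1959/29⌋ = 67
  ⌊1959/29^2⌋ = ⌊1959/841⌋ = 2
(the next term ⌊1959/29^3⌋ = 0, terminating the sum). Summing: v_29(1959!) = 67 + 2 = 69.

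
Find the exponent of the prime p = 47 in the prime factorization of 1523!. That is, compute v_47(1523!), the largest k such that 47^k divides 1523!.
v_47(1523!) = 32

Legendre's formula: v_p(n!) = Σ_{k ≥ 1} ⌊n / p^k⌋. For p = 47, n = 1523, the terms are:
  ⌊1523/47^1⌋ = ⌊1523/47⌋ = 32
(the next term ⌊1523/47^2⌋ = 0, terminating the sum). Summing: v_47(1523!) = 32 = 32.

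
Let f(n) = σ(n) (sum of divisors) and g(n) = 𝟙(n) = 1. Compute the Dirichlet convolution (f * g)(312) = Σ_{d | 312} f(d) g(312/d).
(σ * 𝟙)(312) = 1950

Divisors of 312: [1, 2, 3, 4, 6, 8, 12, 13, 24, 26, 39, 52, 78, 104, 156, 312]. For each d | 312:
  d = 1: σ(1) · 𝟙(312/1) = 1 · 1 = 1
  d = 2: σ(2) · 𝟙(312/2) = 3 · 1 = 3
  d = 3: σ(3) · 𝟙(312/3) = 4 · 1 = 4
  d = 4: σ(4) · 𝟙(312/4) = 7 · 1 = 7
  d = 6: σ(6) · 𝟙(312/6) = 12 · 1 = 12
  d = 8: σ(8) · 𝟙(312/8) = 15 · 1 = 15
  d = 12: σ(12) · 𝟙(312/12) = 28 · 1 = 28
  d = 13: σ(13) · 𝟙(312/13) = 14 · 1 = 14
  d = 24: σ(24) · 𝟙(312/24) = 60 · 1 = 60
  d = 26: σ(26) · 𝟙(312/26) = 42 · 1 = 42
  d = 39: σ(39) · 𝟙(312/39) = 56 · 1 = 56
  d = 52: σ(52) · 𝟙(312/52) = 98 · 1 = 98
  d = 78: σ(78) · 𝟙(312/78) = 168 · 1 = 168
  d = 104: σ(104) · 𝟙(312/104) = 210 · 1 = 210
  d = 156: σ(156) · 𝟙(312/156) = 392 · 1 = 392
  d = 312: σ(312) · 𝟙(312/312) = 840 · 1 = 840
Summing: (σ * 𝟙)(312) = 1 + 3 + 4 + 7 + 12 + 15 + 28 + 14 + 60 + 42 + 56 + 98 + 168 + 210 + 392 + 840 = 1950.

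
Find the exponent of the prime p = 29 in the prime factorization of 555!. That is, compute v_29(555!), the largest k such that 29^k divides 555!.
v_29(555!) = 19

Legendre's formula: v_p(n!) = Σ_{k ≥ 1} ⌊n / p^k⌋. For p = 29, n = 555, the terms are:
  ⌊555/29^1⌋ = ⌊555/29⌋ = 19
(the next term ⌊555/29^2⌋ = 0, terminating the sum). Summing: v_29(555!) = 19 = 19.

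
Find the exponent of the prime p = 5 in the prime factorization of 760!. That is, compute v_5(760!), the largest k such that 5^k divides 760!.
v_5(760!) = 189

Legendre's formula: v_p(n!) = Σ_{k ≥ 1} ⌊n / p^k⌋. For p = 5, n = 760, the terms are:
  ⌊760/5^1⌋ = ⌊760/5⌋ = 152
  ⌊760/5^2⌋ = ⌊760/25⌋ = 30
  ⌊760/5^3⌋ = ⌊760/125⌋ = 6
  ⌊760/5^4⌋ = ⌊760/625⌋ = 1
(the next term ⌊760/5^5⌋ = 0, terminating the sum). Summing: v_5(760!) = 152 + 30 + 6 + 1 = 189.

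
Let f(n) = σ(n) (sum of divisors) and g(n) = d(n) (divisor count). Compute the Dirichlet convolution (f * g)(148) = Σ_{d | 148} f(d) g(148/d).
(σ * d)(148) = 640

Divisors of 148: [1, 2, 4, 37, 74, 148]. For each d | 148:
  d = 1: σ(1) · d(148/1) = 1 · 6 = 6
  d = 2: σ(2) · d(148/2) = 3 · 4 = 12
  d = 4: σ(4) · d(148/4) = 7 · 2 = 14
  d = 37: σ(37) · d(148/37) = 38 · 3 = 114
  d = 74: σ(74) · d(148/74) = 114 · 2 = 228
  d = 148: σ(148) · d(148/148) = 266 · 1 = 266
Summing: (σ * d)(148) = 6 + 12 + 14 + 114 + 228 + 266 = 640.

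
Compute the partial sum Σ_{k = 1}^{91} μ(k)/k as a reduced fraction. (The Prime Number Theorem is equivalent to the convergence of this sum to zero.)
Σ μ(k)/k = 226361852224483257830288188126621/23768741896345550770650537601358310

Values of μ(k) for 1 ≤ k ≤ 91: μ(1) = 1, μ(2) = -1, μ(3) = -1, μ(5) = -1, μ(6) = 1, μ(7) = -1, μ(10) = 1, μ(11) = -1, μ(13) = -1, μ(14) = 1, μ(15) = 1, μ(17) = -1, μ(19) = -1, μ(21) = 1, μ(22) = 1, μ(23) = -1, μ(26) = 1, μ(29) = -1, μ(30) = -1, μ(31) = -1, μ(33) = 1, μ(34) = 1, μ(35) = 1, μ(37) = -1, μ(38) = 1, μ(39) = 1, μ(41) = -1, μ(42) = -1, μ(43) = -1, μ(46) = 1, μ(47) = -1, μ(51) = 1, μ(53) = -1, μ(55) = 1, μ(57) = 1, μ(58) = 1, μ(59) = -1, μ(61) = -1, μ(62) = 1, μ(65) = 1, μ(66) = -1, μ(67) = -1, μ(69) = 1, μ(70) = -1, μ(71) = -1, μ(73) = -1, μ(74) = 1, μ(77) = 1, μ(78) = -1, μ(79) = -1, μ(82) = 1, μ(83) = -1, μ(85) = 1, μ(86) = 1, μ(87) = 1, μ(89) = -1, μ(91) = 1, with μ = 0 on non-squarefree integers. Summing μ(k)/k for k where μ(k) ≠ 0 gives 226361852224483257830288188126621/23768741896345550770650537601358310 ≈ 0.0095. (PNT ⟺ this sum → 0 as n → ∞.)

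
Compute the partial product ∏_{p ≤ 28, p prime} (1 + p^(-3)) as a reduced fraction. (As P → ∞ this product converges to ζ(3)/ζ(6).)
∏ = 16117288424681472/13642976755448975

The primes p ≤ 28 are [2, 3, 5, 7, 11, 13, 17, 19, 23]. For each, (1 + 1/p^3) = (p^3 + 1)/p^3. Multiplying these fractions over p ∈ [2, 3, 5, 7, 11, 13, 17, 19, 23] gives 16117288424681472/13642976755448975. (In the limit P → ∞ this tends to ζ(3)/ζ(6).)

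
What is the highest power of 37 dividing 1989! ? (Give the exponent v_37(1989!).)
v_37(1989!) = 54

Legendre's formula: v_p(n!) = Σ_{k ≥ 1} ⌊n / p^k⌋. For p = 37, n = 1989, the terms are:
  ⌊1989/37^1⌋ = ⌊1989/37⌋ = 53
  ⌊1989/37^2⌋ = ⌊1989/1369⌋ = 1
(the next term ⌊1989/37^3⌋ = 0, terminating the sum). Summing: v_37(1989!) = 53 + 1 = 54.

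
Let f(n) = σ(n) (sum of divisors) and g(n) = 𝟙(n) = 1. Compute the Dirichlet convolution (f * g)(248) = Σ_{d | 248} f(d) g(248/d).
(σ * 𝟙)(248) = 858

Divisors of 248: [1, 2, 4, 8, 31, 62, 124, 248]. For each d | 248:
  d = 1: σ(1) · 𝟙(248/1) = 1 · 1 = 1
  d = 2: σ(2) · 𝟙(248/2) = 3 · 1 = 3
  d = 4: σ(4) · 𝟙(248/4) = 7 · 1 = 7
  d = 8: σ(8) · 𝟙(248/8) = 15 · 1 = 15
  d = 31: σ(31) · 𝟙(248/31) = 32 · 1 = 32
  d = 62: σ(62) · 𝟙(248/62) = 96 · 1 = 96
  d = 124: σ(124) · 𝟙(248/124) = 224 · 1 = 224
  d = 248: σ(248) · 𝟙(248/248) = 480 · 1 = 480
Summing: (σ * 𝟙)(248) = 1 + 3 + 7 + 15 + 32 + 96 + 224 + 480 = 858.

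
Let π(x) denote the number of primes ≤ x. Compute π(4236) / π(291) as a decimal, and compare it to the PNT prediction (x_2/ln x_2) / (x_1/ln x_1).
π(4236)/π(291) = 580/61 ≈ 9.5082;  PNT prediction ≈ 9.8888.

π(291) = 61 and π(4236) = 580, so π(4236)/π(291) ≈ 9.5082. The PNT-predicted ratio is (4236/ln(4236)) / (291/ln(291)) ≈ 9.8888. The two agree to within a few percent, as expected.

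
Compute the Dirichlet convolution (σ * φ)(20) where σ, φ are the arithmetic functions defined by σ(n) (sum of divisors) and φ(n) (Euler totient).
(σ * φ)(20) = 120

Divisors of 20: [1, 2, 4, 5, 10, 20]. For each d | 20:
  d = 1: σ(1) · φ(20/1) = 1 · 8 = 8
  d = 2: σ(2) · φ(20/2) = 3 · 4 = 12
  d = 4: σ(4) · φ(20/4) = 7 · 4 = 28
  d = 5: σ(5) · φ(20/5) = 6 · 2 = 12
  d = 10: σ(10) · φ(20/10) = 18 · 1 = 18
  d = 20: σ(20) · φ(20/20) = 42 · 1 = 42
Summing: (σ * φ)(20) = 8 + 12 + 28 + 12 + 18 + 42 = 120.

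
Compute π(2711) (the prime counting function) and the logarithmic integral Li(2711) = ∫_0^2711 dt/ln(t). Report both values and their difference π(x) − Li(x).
π(2711) = 395;  Li(2711) ≈ 406.44;  π(x) − Li(x) ≈ -11.44.

Direct count of primes ≤ 2711 gives π(2711) = 395. Numerical evaluation of the logarithmic integral gives Li(2711) ≈ 406.44. The difference π(x) − Li(x) ≈ -11.44 is typically negative for small/moderate x (Li(x) overestimates), though Littlewood's theorem shows this sign changes infinitely often.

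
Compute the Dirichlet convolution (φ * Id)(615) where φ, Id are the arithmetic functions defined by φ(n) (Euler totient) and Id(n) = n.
(φ * Id)(615) = 3645

Divisors of 615: [1, 3, 5, 15, 41, 123, 205, 615]. For each d | 615:
  d = 1: φ(1) · Id(615/1) = 1 · 615 = 615
  d = 3: φ(3) · Id(615/3) = 2 · 205 = 410
  d = 5: φ(5) · Id(615/5) = 4 · 123 = 492
  d = 15: φ(15) · Id(615/15) = 8 · 41 = 328
  d = 41: φ(41) · Id(615/41) = 40 · 15 = 600
  d = 123: φ(123) · Id(615/123) = 80 · 5 = 400
  d = 205: φ(205) · Id(615/205) = 160 · 3 = 480
  d = 615: φ(615) · Id(615/615) = 320 · 1 = 320
Summing: (φ * Id)(615) = 615 + 410 + 492 + 328 + 600 + 400 + 480 + 320 = 3645.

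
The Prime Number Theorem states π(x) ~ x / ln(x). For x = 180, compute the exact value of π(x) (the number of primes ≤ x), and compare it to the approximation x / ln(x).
π(180) = 41;  x/ln(x) ≈ 34.66;  relative error ≈ 15.46%.

Directly count primes up to 180: π(180) = 41. The PNT approximation gives 180/ln(180) ≈ 180/5.19296 ≈ 34.66. Relative error (π(x) − x/ln(x)) / π(x) ≈ 15.46%; the approximation is known to undercount slightly (Li(x) is a better estimate).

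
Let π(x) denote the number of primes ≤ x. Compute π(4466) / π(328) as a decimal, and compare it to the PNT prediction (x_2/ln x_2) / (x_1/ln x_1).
π(4466)/π(328) = 607/66 ≈ 9.1970;  PNT prediction ≈ 9.3854.

π(328) = 66 and π(4466) = 607, so π(4466)/π(328) ≈ 9.1970. The PNT-predicted ratio is (4466/ln(4466)) / (328/ln(328)) ≈ 9.3854. The two agree to within a few percent, as expected.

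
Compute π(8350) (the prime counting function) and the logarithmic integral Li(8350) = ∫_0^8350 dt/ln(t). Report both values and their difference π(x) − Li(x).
π(8350) = 1045;  Li(8350) ≈ 1065.27;  π(x) − Li(x) ≈ -20.27.

Direct count of primes ≤ 8350 gives π(8350) = 1045. Numerical evaluation of the logarithmic integral gives Li(8350) ≈ 1065.27. The difference π(x) − Li(x) ≈ -20.27 is typically negative for small/moderate x (Li(x) overestimates), though Littlewood's theorem shows this sign changes infinitely often.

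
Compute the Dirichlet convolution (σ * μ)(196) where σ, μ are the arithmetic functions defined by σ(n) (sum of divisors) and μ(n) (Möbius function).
(σ * μ)(196) = 196

Divisors of 196: [1, 2, 4, 7, 14, 28, 49, 98, 196]. For each d | 196:
  d = 1: σ(1) · μ(196/1) = 1 · 0 = 0
  d = 2: σ(2) · μ(196/2) = 3 · 0 = 0
  d = 4: σ(4) · μ(196/4) = 7 · 0 = 0
  d = 7: σ(7) · μ(196/7) = 8 · 0 = 0
  d = 14: σ(14) · μ(196/14) = 24 · 1 = 24
  d = 28: σ(28) · μ(196/28) = 56 · -1 = -56
  d = 49: σ(49) · μ(196/49) = 57 · 0 = 0
  d = 98: σ(98) · μ(196/98) = 171 · -1 = -171
  d = 196: σ(196) · μ(196/196) = 399 · 1 = 399
Summing: (σ * μ)(196) = 0 + 0 + 0 + 0 + 24 + -56 + 0 + -171 + 399 = 196.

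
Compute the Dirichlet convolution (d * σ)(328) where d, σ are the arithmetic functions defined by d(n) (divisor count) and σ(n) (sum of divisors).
(d * σ)(328) = 1848

Divisors of 328: [1, 2, 4, 8, 41, 82, 164, 328]. For each d | 328:
  d = 1: d(1) · σ(328/1) = 1 · 630 = 630
  d = 2: d(2) · σ(328/2) = 2 · 294 = 588
  d = 4: d(4) · σ(328/4) = 3 · 126 = 378
  d = 8: d(8) · σ(328/8) = 4 · 42 = 168
  d = 41: d(41) · σ(328/41) = 2 · 15 = 30
  d = 82: d(82) · σ(328/82) = 4 · 7 = 28
  d = 164: d(164) · σ(328/164) = 6 · 3 = 18
  d = 328: d(328) · σ(328/328) = 8 · 1 = 8
Summing: (d * σ)(328) = 630 + 588 + 378 + 168 + 30 + 28 + 18 + 8 = 1848.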